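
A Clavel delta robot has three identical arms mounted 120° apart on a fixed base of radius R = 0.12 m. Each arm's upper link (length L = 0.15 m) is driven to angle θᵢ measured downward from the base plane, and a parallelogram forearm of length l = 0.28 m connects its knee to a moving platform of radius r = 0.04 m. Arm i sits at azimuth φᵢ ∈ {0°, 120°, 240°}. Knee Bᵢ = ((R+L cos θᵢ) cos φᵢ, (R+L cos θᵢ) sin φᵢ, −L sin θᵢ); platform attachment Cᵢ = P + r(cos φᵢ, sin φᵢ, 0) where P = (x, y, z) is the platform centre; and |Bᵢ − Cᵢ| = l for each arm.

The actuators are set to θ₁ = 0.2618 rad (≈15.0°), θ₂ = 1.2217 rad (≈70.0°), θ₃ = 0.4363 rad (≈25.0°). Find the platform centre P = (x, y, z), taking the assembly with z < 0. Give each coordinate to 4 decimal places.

arm 1 at φ=0.0°: e+L cos θ1 = 0.2249;  S1 = (0.2249, 0.0000, -0.0388)
φ2=120.0°: virtual centre (-0.0657, 0.1137, -0.1410), radius l
φ3=240.0°: virtual centre (-0.1080, -0.1870, -0.0634), radius l
subtract pairs → two planes through P
[-0.5811 0.2274 -0.2043]·P = -0.0150;  [-0.6657 -0.3740 -0.0491]·P = -0.0014
Cramer: x(z) = 0.0161-0.2375z;  y(z) = -0.0248+0.2913z
sphere 1 gives Az²+Bz+C=0 with A=1.1413, B=0.1624, C=-0.0327;  B²−4AC=0.1755;  roots -0.2547, 0.1124;  negative root z = -0.2547
x = 0.0766, y = -0.0990

(0.0766, -0.0990, -0.2547)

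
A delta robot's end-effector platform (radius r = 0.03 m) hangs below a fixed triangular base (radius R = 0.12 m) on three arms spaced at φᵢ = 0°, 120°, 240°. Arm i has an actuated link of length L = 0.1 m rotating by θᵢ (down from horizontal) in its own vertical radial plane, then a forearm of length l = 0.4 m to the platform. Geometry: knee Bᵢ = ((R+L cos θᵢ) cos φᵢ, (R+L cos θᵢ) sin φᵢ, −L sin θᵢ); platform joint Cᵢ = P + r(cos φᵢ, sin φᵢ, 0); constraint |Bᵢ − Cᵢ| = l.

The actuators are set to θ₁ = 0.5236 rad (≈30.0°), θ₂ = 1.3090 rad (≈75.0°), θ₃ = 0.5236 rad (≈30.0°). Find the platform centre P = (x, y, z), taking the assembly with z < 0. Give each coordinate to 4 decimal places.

(0.0611, -0.1058, -0.4181)

arm 1 at φ=0.0°: ρ1 = 0.1766;  centre 1 = (0.1766, 0.0000, -0.0500)
φ2=120.0°: virtual centre (-0.0579, 0.1004, -0.0966), radius l
φ3=240.0°: virtual centre (-0.0883, -0.1529, -0.0500), radius l
|centre ₂|²−|centre ₁|² = -0.0109;  |centre ₃|²−|centre ₁|² = 0.0000
linear system: -0.4691x+0.2007y = -0.0109−-0.0932z; -0.5298x+-0.3059y = 0.0000−0.0000z
det = 0.2498;  x = 0.0134+-0.1141z,  y = -0.0232+0.1976z
quadratic in z: (1.0521)z²+(0.1281)z+(-0.1303)=0, √Δ=0.7516 → z ∈ {-0.4181, 0.2963}; z = -0.4181 (taking z<0)
x = 0.0611, y = -0.1058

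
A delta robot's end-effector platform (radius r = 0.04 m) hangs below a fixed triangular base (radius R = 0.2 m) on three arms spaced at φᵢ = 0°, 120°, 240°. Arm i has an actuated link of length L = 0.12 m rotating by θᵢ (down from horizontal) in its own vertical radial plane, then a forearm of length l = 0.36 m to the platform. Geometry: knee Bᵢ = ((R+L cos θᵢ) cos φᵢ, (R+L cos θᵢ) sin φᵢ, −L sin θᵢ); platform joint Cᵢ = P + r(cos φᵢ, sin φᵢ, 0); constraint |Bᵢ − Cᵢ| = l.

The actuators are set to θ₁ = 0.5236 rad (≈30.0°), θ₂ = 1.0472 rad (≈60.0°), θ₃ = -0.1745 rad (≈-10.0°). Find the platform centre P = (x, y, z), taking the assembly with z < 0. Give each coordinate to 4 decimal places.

φ1=0.0°: virtual centre (0.2639, 0.0000, -0.0600), radius l
S2 = (0.2200·cos120.0°, 0.2200·sin120.0°, -0.1039) = (-0.1100, 0.1905, -0.1039)
S3 = (0.2782·cos240.0°, 0.2782·sin240.0°, 0.0208) = (-0.1391, -0.2409, 0.0208)
subtract pairs → two planes through P
plane₁₂: -0.7478x+0.3811y+-0.0878z = -0.0141
det = 0.6675;  x = 0.0075+0.0289z,  y = -0.0221+0.2872z
into |P−S₁|² = l²: 1.0833z² + 0.0925z + -0.0598 = 0;  Δ = 0.2676;  z = -0.2815 or 0.1961 → z<0 root = -0.2815
x = -0.0006, y = -0.1029

(-0.0006, -0.1029, -0.2815)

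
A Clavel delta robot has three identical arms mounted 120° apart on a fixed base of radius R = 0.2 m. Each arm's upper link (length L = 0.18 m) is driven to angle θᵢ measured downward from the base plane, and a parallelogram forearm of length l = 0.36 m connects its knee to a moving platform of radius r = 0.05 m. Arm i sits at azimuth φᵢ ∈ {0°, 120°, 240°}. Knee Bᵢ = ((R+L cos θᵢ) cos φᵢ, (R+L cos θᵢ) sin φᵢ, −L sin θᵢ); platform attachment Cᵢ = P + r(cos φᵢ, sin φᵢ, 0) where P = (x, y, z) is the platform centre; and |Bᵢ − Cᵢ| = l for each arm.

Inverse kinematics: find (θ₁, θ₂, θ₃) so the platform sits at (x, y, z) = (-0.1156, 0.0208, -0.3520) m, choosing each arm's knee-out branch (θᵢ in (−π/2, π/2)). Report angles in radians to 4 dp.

θ₁ = 1.3092, θ₂ = 0.5238, θ₃ = 0.6982

φ1=0.0° → target in arm frame (-0.1156, 0.0208)
  A cos θ + B sin θ = C:  0.2656·cos θ + -0.3520·sin θ = -0.2713
  √(A²+B²)=0.4410;  θ1 = -0.9244+2.2336 ≈ 1.3092
arm 2 (φ=120.0°): x'=0.0758, y'=0.0897
  A=0.0742, B=-0.3520, C=(l²−L²−A²−y'²−z²)/(2L)=-0.1118
  √(A²+B²)=0.3597;  θ2 = -1.3631+1.8869 ≈ 0.5238
φ3=240.0° → target in arm frame (0.0398, -0.1105)
  A cos θ + B sin θ = C:  0.1102·cos θ + -0.3520·sin θ = -0.1418
  θ3 = atan2(B,A) + arccos(C/0.3689) = 0.6982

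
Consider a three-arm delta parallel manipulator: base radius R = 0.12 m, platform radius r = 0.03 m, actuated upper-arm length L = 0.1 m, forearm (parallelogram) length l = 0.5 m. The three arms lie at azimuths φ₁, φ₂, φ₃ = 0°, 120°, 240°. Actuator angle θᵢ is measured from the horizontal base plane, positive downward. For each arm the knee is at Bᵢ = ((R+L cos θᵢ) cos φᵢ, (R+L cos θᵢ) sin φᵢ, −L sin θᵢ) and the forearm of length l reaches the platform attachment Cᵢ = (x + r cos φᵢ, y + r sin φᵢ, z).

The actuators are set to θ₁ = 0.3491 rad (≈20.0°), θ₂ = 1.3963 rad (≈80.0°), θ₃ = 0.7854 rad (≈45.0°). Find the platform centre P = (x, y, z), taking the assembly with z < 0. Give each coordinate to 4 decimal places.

(0.1317, -0.0982, -0.5217)

φ1=0.0°: virtual centre (0.1840, 0.0000, -0.0342), radius l
arm 2 at φ=120.0°: (R−r)+L cos θ2 = 0.1074;  S2 = (-0.0537, 0.0930, -0.0985)
arm 3 at φ=240.0°: (R−r)+L cos θ3 = 0.1607;  S3 = (-0.0804, -0.1392, -0.0707)
|S₂|²−|S₁|² = -0.0138;  |S₃|²−|S₁|² = -0.0042
[-0.4753 0.1860 -0.1286]·P = -0.0138;  [-0.5286 -0.2784 -0.0730]·P = -0.0042
Cramer: x(z) = 0.0200-0.2140z;  y(z) = -0.0230+0.1442z
into |P−S₁|² = l²: 1.0666z² + 0.1320z + -0.2214 = 0;  Δ = 0.9621;  z = -0.5217 or 0.3979 → z<0 root = -0.5217
x = 0.1317, y = -0.0982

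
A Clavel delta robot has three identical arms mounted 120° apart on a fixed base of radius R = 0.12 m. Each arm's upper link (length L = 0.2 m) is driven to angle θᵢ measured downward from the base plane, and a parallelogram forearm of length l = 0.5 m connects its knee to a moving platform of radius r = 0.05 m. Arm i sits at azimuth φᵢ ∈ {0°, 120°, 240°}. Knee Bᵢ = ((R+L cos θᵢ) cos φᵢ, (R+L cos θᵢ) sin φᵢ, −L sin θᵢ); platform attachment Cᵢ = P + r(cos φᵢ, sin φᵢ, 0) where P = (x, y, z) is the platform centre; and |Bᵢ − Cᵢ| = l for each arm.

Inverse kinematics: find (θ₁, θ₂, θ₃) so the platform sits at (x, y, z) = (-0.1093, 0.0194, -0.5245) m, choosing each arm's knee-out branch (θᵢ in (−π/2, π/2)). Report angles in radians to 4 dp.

θ₁ = 0.7853, θ₂ = 0.3492, θ₃ = 0.4364

rotate P by −φ1: (-0.1093, 0.0194, -0.5245)
  e−x'=0.1793;  (l²−L²−(e−x')²−y'²−z²)/2L = -0.2441
  √(A²+B²)=0.5543;  θ1 = -1.2414+2.0267 ≈ 0.7853
φ2=120.0° → target in arm frame (0.0715, 0.0850)
  A cos θ + B sin θ = C:  -0.0015·cos θ + -0.5245·sin θ = -0.1808
  √(A²+B²)=0.5245;  θ2 = -1.5736+1.9227 ≈ 0.3492
rotate P by −φ3: (0.0378, -0.1044, -0.5245)
  A=0.0322, B=-0.5245, C=(l²−L²−A²−y'²−z²)/(2L)=-0.1926
  θ3 = atan2(B,A) + arccos(C/0.5255) = 0.4364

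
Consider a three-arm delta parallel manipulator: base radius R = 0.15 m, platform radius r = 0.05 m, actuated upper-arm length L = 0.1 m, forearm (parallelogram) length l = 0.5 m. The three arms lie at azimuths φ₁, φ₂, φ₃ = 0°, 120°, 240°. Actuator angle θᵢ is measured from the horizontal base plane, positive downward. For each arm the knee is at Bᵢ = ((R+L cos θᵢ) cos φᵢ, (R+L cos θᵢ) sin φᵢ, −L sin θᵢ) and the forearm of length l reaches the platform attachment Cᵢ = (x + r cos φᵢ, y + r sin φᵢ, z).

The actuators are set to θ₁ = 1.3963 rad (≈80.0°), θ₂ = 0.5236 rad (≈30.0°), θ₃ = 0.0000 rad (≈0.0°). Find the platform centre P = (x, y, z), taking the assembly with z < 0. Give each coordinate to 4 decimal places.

(-0.1982, -0.0717, -0.4796)

S1 = (0.1174·cos0.0°, 0.1174·sin0.0°, -0.0985) = (0.1174, 0.0000, -0.0985)
φ2=120.0°: virtual centre (-0.0933, 0.1616, -0.0500), radius l
φ3=240.0°: virtual centre (-0.1000, -0.1732, 0.0000), radius l
subtract pairs → two planes through P
plane₁₂: -0.4213x+0.3232y+0.0970z = 0.0138
Cramer: x(z) = -0.0354+0.3395z;  y(z) = -0.0033+0.1425z
quadratic in z: (1.1356)z²+(0.0923)z+(-0.2170)=0, √Δ=0.9970 → z ∈ {-0.4796, 0.3983}; z = -0.4796 (taking z<0)
x = -0.1982, y = -0.0717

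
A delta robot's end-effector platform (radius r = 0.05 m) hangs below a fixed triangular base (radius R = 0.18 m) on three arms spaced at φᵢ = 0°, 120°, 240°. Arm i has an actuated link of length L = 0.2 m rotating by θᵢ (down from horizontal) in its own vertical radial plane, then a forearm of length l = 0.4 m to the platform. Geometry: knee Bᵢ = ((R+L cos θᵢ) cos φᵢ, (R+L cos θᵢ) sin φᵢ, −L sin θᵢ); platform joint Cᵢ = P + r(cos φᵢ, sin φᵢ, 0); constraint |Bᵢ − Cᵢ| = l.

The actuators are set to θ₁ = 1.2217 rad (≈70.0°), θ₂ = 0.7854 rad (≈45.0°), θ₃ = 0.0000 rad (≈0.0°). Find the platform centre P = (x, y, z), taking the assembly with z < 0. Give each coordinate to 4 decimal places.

(-0.1501, -0.1027, -0.3553)

S1 = (0.1984·cos0.0°, 0.1984·sin0.0°, -0.1879) = (0.1984, 0.0000, -0.1879)
φ2=120.0°: virtual centre (-0.1357, 0.2351, -0.1414), radius l
φ3=240.0°: virtual centre (-0.1650, -0.2858, 0.0000), radius l
subtract pairs → two planes through P
plane₁₂: -0.6682x+0.4701y+0.0930z = 0.0190
det = 0.7236;  x = -0.0372+0.3177z,  y = -0.0125+0.2537z
quadratic in z: (1.1653)z²+(0.2198)z+(-0.0690)=0, √Δ=0.6082 → z ∈ {-0.3553, 0.1667}; z = -0.3553 (taking z<0)
x = -0.1501, y = -0.1027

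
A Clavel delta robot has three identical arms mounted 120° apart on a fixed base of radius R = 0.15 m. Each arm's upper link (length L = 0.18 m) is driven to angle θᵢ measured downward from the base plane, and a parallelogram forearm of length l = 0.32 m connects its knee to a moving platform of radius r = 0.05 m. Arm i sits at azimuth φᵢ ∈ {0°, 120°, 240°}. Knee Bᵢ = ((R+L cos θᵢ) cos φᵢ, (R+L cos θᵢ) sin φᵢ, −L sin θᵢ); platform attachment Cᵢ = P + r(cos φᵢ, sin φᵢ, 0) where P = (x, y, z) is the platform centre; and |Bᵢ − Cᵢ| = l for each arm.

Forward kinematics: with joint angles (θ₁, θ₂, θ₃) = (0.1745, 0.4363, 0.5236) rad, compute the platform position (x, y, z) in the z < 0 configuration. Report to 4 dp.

O1 = (0.2773·cos0.0°, 0.2773·sin0.0°, -0.0313) = (0.2773, 0.0000, -0.0313)
arm 2 at φ=120.0°: e+L cos θ2 = 0.2631;  O2 = (-0.1316, 0.2279, -0.0761)
O3 = (0.2559·cos240.0°, 0.2559·sin240.0°, -0.0900) = (-0.1279, -0.2216, -0.0900)
subtract pairs → two planes through P
linear system: -0.8177x+0.4558y = -0.0028−-0.0896z; -0.8104x+-0.4432y = -0.0043−-0.1175z
det = 0.7318;  x = 0.0044+-0.1275z,  y = 0.0016+-0.0320z
quadratic in z: (1.0173)z²+(0.1320)z+(-0.0270)=0, √Δ=0.3565 → z ∈ {-0.2401, 0.1104}; z = -0.2401 (taking z<0)
x = 0.0350, y = 0.0093

(0.0350, 0.0093, -0.2401)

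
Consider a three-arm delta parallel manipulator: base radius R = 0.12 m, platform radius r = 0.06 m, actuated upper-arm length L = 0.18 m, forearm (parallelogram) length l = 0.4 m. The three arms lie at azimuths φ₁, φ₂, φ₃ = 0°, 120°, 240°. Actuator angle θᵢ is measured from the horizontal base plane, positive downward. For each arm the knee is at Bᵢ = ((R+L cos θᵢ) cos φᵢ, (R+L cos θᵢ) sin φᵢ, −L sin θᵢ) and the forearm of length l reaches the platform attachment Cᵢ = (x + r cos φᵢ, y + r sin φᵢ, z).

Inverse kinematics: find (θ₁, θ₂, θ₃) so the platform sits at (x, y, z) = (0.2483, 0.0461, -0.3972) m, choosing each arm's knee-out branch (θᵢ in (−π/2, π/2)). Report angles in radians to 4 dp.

arm 1 (φ=0.0°): x'=0.2483, y'=0.0461
  A cos θ + B sin θ = C:  -0.1883·cos θ + -0.3972·sin θ = -0.1882
  θ1 = atan2(B,A) + arccos(C/0.4396) = -0.0003
rotate P by −φ2: (-0.0842, -0.2381, -0.3972)
  A cos θ + B sin θ = C:  0.1442·cos θ + -0.3972·sin θ = -0.2990
  θ2 = atan2(B,A) + arccos(C/0.4226) = 1.1345
arm 3 (φ=240.0°): x'=-0.1641, y'=0.1920
  e−x'=0.2241;  (l²−L²−(e−x')²−y'²−z²)/2L = -0.3257
  θ3 = atan2(B,A) + arccos(C/0.4560) = 1.3089

θ₁ = -0.0003, θ₂ = 1.1345, θ₃ = 1.3089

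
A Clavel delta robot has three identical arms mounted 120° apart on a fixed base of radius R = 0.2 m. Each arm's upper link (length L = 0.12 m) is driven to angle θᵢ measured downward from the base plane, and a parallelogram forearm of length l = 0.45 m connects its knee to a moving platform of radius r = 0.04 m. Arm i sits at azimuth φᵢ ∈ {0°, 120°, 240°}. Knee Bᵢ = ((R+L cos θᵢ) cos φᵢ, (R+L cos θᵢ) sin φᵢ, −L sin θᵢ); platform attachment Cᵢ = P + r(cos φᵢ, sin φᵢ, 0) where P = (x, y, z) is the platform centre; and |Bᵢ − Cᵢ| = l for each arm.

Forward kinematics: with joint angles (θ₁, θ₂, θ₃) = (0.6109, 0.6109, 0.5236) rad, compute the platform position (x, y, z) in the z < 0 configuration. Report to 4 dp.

φ1=0.0°: virtual centre (0.2583, 0.0000, -0.0688), radius l
centre 2 = (0.2583·cos120.0°, 0.2583·sin120.0°, -0.0688) = (-0.1291, 0.2237, -0.0688)
arm 3 at φ=240.0°: (R−r)+L cos θ3 = 0.2639;  centre 3 = (-0.1320, -0.2286, -0.0600)
eliminate P² terms by subtracting sphere 1 from 2 and 3
linear system: -0.7749x+0.4474y = 0.0000−0.0000z; -0.7805x+-0.4571y = 0.0018−0.0177z
Cramer: x(z) = -0.0011+0.0112z;  y(z) = -0.0020+0.0195z
sphere 1 gives Az²+Bz+C=0 with A=1.0005, B=0.1318, C=-0.1304;  B²−4AC=0.5394;  roots -0.4329, 0.3012;  negative root z = -0.4329
x = -0.0060, y = -0.0104

(-0.0060, -0.0104, -0.4329)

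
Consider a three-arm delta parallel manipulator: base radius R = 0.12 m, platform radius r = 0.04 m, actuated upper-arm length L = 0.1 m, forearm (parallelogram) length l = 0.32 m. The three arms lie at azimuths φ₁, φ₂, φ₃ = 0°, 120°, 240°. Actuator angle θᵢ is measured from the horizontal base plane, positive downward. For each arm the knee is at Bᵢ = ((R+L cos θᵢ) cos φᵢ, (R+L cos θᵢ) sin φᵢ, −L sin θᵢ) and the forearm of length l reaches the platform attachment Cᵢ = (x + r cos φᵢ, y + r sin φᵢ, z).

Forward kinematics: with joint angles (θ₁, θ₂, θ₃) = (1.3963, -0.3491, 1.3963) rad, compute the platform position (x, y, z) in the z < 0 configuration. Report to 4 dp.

S1 = (0.0974·cos0.0°, 0.0974·sin0.0°, -0.0985) = (0.0974, 0.0000, -0.0985)
arm 2 at φ=120.0°: ρ2 = 0.1740;  S2 = (-0.0870, 0.1507, 0.0342)
φ3=240.0°: virtual centre (-0.0487, -0.0843, -0.0985), radius l
|S₂|²−|S₁|² = 0.0123;  |S₃|²−|S₁|² = 0.0000
linear system: -0.3687x+0.3013y = 0.0123−0.2654z; -0.2921x+-0.1686y = 0.0000−0.0000z
Cramer: x(z) = -0.0138+0.2980z;  y(z) = 0.0238-0.5161z
into |P−S₁|² = l²: 1.3552z² + 0.1061z + -0.0798 = 0;  Δ = 0.4437;  z = -0.2849 or 0.2066 → z<0 root = -0.2849
x = -0.0987, y = 0.1709

(-0.0987, 0.1709, -0.2849)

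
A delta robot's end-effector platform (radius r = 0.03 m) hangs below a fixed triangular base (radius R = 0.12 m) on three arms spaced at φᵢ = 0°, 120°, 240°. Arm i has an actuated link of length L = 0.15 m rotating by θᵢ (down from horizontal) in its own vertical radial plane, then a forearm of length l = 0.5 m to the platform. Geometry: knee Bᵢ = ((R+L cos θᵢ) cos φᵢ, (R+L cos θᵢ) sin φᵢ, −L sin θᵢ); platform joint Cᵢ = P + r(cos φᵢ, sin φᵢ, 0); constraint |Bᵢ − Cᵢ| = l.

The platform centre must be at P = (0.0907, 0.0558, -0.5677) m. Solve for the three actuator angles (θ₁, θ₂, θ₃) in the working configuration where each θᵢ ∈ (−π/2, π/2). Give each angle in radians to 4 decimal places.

θ₁ = 0.6111, θ₂ = 0.8727, θ₃ = 1.1346

φ1=0.0° → target in arm frame (0.0907, 0.0558)
  e−x'=-0.0007;  (l²−L²−(e−x')²−y'²−z²)/2L = -0.3263
  √(A²+B²)=0.5677;  θ1 = -1.5720+2.1832 ≈ 0.6111
φ2=120.0° → target in arm frame (0.0030, -0.1064)
  A=0.0870, B=-0.5677, C=(l²−L²−A²−y'²−z²)/(2L)=-0.3790
  γ=atan2(-0.5677,0.0870)=-1.4187;  ψ=arccos(-0.6598)=2.2914;  θ2=γ+ψ≈0.8727
φ3=240.0° → target in arm frame (-0.0937, 0.0506)
  A cos θ + B sin θ = C:  0.1837·cos θ + -0.5677·sin θ = -0.4369
  γ=atan2(-0.5677,0.1837)=-1.2579;  ψ=arccos(-0.7323)=2.3925;  θ3=γ+ψ≈1.1346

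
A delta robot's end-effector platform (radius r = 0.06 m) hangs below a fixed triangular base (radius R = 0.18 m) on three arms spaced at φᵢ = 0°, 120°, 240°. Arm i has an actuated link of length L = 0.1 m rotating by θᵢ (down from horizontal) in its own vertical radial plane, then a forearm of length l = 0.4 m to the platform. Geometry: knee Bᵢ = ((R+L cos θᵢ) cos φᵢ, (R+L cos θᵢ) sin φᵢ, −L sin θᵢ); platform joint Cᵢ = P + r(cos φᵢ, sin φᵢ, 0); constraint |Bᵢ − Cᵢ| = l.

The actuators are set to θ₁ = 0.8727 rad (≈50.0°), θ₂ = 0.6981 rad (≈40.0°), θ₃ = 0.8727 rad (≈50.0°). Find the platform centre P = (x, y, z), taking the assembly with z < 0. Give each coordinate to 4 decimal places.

arm 1 at φ=0.0°: (R−r)+L cos θ1 = 0.1843;  centre 1 = (0.1843, 0.0000, -0.0766)
centre 2 = (0.1966·cos120.0°, 0.1966·sin120.0°, -0.0643) = (-0.0983, 0.1703, -0.0643)
φ3=240.0°: virtual centre (-0.0921, -0.1596, -0.0766), radius l
|centre ₂|²−|centre ₁|² = 0.0030;  |centre ₃|²−|centre ₁|² = 0.0000
[-0.5652 0.3405 0.0247]·P = 0.0030;  [-0.5528 -0.3192 0.0000]·P = 0.0000
det = 0.3686;  x = -0.0026+0.0214z,  y = 0.0044+-0.0370z
into |P−centre ₁|² = l²: 1.0018z² + 0.1449z + -0.1192 = 0;  Δ = 0.4987;  z = -0.4248 or 0.2801 → z<0 root = -0.4248
x = -0.0116, y = 0.0201

(-0.0116, 0.0201, -0.4248)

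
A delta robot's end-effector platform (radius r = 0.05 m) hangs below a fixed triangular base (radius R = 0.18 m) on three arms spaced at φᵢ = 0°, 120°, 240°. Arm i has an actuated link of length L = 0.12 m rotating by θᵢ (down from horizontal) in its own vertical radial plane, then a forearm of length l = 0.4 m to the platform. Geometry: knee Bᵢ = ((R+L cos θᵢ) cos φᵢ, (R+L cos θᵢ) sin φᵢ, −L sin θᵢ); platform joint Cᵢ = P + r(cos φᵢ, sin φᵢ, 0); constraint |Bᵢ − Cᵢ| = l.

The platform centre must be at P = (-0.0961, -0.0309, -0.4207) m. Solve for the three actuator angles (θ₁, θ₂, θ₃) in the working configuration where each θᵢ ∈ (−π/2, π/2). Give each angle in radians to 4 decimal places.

rotate P by −φ1: (-0.0961, -0.0309, -0.4207)
  A=0.2261, B=-0.4207, C=(l²−L²−A²−y'²−z²)/(2L)=-0.3478
  γ=atan2(-0.4207,0.2261)=-1.0776;  ψ=arccos(-0.7281)=2.3864;  θ1=γ+ψ≈1.3088
arm 2 (φ=120.0°): x'=0.0213, y'=0.0987
  A cos θ + B sin θ = C:  0.1087·cos θ + -0.4207·sin θ = -0.2206
  √(A²+B²)=0.4345;  θ2 = -1.3179+2.1033 ≈ 0.7854
rotate P by −φ3: (0.0748, -0.0678, -0.4207)
  A=0.0552, B=-0.4207, C=(l²−L²−A²−y'²−z²)/(2L)=-0.1626
  θ3 = atan2(B,A) + arccos(C/0.4243) = 0.5238

θ₁ = 1.3088, θ₂ = 0.7854, θ₃ = 0.5238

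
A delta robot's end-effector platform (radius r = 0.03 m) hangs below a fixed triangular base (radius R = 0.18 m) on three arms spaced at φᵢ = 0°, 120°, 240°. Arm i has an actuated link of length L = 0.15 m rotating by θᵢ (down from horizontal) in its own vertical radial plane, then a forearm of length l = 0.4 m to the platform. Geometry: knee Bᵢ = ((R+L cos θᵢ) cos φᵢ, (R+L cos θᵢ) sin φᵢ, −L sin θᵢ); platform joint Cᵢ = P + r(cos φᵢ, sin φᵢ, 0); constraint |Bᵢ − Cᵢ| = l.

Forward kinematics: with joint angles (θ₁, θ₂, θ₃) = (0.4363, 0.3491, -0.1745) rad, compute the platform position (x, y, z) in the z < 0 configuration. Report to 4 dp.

arm 1 at φ=0.0°: ρ1 = 0.2859;  S1 = (0.2859, 0.0000, -0.0634)
S2 = (0.2910·cos120.0°, 0.2910·sin120.0°, -0.0513) = (-0.1455, 0.2520, -0.0513)
arm 3 at φ=240.0°: ρ3 = 0.2977;  S3 = (-0.1489, -0.2578, 0.0260)
|S₂|²−|S₁|² = 0.0015;  |S₃|²−|S₁|² = 0.0035
linear system: -0.8628x+0.5039y = 0.0015−0.0242z; -0.8696x+-0.5157y = 0.0035−0.1789z
Cramer: x(z) = -0.0029+0.1162z;  y(z) = -0.0020+0.1510z
quadratic in z: (1.0363)z²+(0.0591)z+(-0.0725)=0, √Δ=0.5516 → z ∈ {-0.2946, 0.2376}; z = -0.2946 (taking z<0)
x = -0.0371, y = -0.0464

(-0.0371, -0.0464, -0.2946)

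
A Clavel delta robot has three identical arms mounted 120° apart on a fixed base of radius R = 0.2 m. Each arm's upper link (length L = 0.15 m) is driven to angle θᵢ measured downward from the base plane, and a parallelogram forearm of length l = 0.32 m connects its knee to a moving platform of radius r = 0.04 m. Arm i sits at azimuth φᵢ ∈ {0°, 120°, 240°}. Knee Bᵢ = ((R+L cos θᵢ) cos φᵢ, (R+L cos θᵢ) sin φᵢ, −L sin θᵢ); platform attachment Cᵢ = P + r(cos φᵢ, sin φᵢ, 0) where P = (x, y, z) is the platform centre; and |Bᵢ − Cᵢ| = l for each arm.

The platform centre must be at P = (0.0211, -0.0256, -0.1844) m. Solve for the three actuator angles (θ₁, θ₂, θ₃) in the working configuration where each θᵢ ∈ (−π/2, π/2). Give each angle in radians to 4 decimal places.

φ1=0.0° → target in arm frame (0.0211, -0.0256)
  e−x'=0.1389;  (l²−L²−(e−x')²−y'²−z²)/2L = 0.0865
  γ=atan2(-0.1844,0.1389)=-0.9252;  ψ=arccos(0.3747)=1.1868;  θ1=γ+ψ≈0.2616
arm 2 (φ=120.0°): x'=-0.0327, y'=-0.0055
  A cos θ + B sin θ = C:  0.1927·cos θ + -0.1844·sin θ = 0.0291
  γ=atan2(-0.1844,0.1927)=-0.7633;  ψ=arccos(0.1090)=1.4615;  θ2=γ+ψ≈0.6982
arm 3 (φ=240.0°): x'=0.0116, y'=0.0311
  A=0.1484, B=-0.1844, C=(l²−L²−A²−y'²−z²)/(2L)=0.0764
  √(A²+B²)=0.2367;  θ3 = -0.8932+1.2422 ≈ 0.3490

θ₁ = 0.2616, θ₂ = 0.6982, θ₃ = 0.3490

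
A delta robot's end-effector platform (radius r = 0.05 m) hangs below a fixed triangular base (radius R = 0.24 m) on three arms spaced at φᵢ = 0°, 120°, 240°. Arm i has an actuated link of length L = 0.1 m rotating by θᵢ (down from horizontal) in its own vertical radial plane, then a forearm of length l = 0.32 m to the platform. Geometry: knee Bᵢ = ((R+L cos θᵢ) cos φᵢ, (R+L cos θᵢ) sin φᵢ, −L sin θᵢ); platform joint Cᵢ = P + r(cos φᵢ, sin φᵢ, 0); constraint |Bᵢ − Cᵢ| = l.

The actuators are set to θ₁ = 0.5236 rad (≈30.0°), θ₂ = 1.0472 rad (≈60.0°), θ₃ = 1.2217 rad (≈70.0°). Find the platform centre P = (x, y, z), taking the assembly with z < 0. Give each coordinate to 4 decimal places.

(0.0500, 0.0135, -0.2756)

S1 = (0.2766·cos0.0°, 0.2766·sin0.0°, -0.0500) = (0.2766, 0.0000, -0.0500)
S2 = (0.2400·cos120.0°, 0.2400·sin120.0°, -0.0866) = (-0.1200, 0.2078, -0.0866)
φ3=240.0°: virtual centre (-0.1121, -0.1942, -0.0940), radius l
|S₂|²−|S₁|² = -0.0139;  |S₃|²−|S₁|² = -0.0199
linear system: -0.7932x+0.4157y = -0.0139−-0.0732z; -0.7774x+-0.3883y = -0.0199−-0.0879z
det = 0.6312;  x = 0.0217+-0.1030z,  y = 0.0079+-0.0203z
sphere 1 gives Az²+Bz+C=0 with A=1.0110, B=0.1522, C=-0.0348;  B²−4AC=0.1641;  roots -0.2756, 0.1251;  negative root z = -0.2756
x = 0.0500, y = 0.0135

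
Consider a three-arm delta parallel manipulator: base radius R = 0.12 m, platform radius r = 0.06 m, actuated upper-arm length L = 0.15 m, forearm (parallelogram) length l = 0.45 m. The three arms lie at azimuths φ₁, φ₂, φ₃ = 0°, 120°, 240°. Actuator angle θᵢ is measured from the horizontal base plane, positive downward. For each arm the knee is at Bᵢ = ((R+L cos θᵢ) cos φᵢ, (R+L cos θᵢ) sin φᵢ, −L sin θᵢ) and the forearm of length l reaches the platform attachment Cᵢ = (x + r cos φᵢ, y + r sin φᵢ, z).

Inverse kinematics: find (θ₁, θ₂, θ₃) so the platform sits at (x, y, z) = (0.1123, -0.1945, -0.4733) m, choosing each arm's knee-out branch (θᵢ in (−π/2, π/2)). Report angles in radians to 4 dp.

θ₁ = 0.5236, θ₂ = 1.3962, θ₃ = 0.5236

arm 1 (φ=0.0°): x'=0.1123, y'=-0.1945
  e−x'=-0.0523;  (l²−L²−(e−x')²−y'²−z²)/2L = -0.2819
  √(A²+B²)=0.4762;  θ1 = -1.6809+2.2044 ≈ 0.5236
φ2=120.0° → target in arm frame (-0.2246, 0.0000)
  A=0.2846, B=-0.4733, C=(l²−L²−A²−y'²−z²)/(2L)=-0.4167
  √(A²+B²)=0.5523;  θ2 = -1.0294+2.4257 ≈ 1.3962
rotate P by −φ3: (0.1123, 0.1945, -0.4733)
  A=-0.0523, B=-0.4733, C=(l²−L²−A²−y'²−z²)/(2L)=-0.2819
  θ3 = atan2(B,A) + arccos(C/0.4762) = 0.5236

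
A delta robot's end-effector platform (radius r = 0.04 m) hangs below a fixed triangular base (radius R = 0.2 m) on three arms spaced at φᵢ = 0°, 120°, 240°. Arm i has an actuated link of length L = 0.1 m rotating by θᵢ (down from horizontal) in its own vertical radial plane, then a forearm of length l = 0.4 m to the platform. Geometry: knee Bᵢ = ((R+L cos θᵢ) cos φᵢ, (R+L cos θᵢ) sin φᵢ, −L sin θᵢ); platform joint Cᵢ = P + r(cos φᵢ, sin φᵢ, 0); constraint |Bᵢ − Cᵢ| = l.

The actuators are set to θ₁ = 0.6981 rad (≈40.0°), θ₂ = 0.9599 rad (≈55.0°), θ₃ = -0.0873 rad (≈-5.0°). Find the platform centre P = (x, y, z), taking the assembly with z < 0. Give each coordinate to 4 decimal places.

(-0.0236, -0.0927, -0.3536)

φ1=0.0°: virtual centre (0.2366, 0.0000, -0.0643), radius l
arm 2 at φ=120.0°: e+L cos θ2 = 0.2174;  centre 2 = (-0.1087, 0.1882, -0.0819)
centre 3 = (0.2596·cos240.0°, 0.2596·sin240.0°, 0.0087) = (-0.1298, -0.2248, 0.0087)
|centre ₂|²−|centre ₁|² = -0.0062;  |centre ₃|²−|centre ₁|² = 0.0074
linear system: -0.6906x+0.3765y = -0.0062−-0.0353z; -0.7328x+-0.4497y = 0.0074−0.1460z
det = 0.5864;  x = 0.0000+0.0667z,  y = -0.0164+0.2160z
sphere 1 gives Az²+Bz+C=0 with A=1.0511, B=0.0899, C=-0.0996;  B²−4AC=0.4269;  roots -0.3536, 0.2680;  negative root z = -0.3536
x = -0.0236, y = -0.0927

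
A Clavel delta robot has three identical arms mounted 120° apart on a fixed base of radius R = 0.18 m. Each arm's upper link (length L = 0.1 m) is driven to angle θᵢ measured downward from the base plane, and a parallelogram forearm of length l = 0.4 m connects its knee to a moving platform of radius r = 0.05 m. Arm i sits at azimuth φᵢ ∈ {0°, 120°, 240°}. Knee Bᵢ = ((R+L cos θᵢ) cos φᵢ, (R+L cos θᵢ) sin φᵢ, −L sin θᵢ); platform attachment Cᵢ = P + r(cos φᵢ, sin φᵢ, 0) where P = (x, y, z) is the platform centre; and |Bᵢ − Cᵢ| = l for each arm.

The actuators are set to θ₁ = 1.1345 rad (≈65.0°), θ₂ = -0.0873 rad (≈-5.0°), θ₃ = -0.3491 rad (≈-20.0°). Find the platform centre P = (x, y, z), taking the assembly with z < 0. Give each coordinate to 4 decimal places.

O1 = (0.1723·cos0.0°, 0.1723·sin0.0°, -0.0906) = (0.1723, 0.0000, -0.0906)
arm 2 at φ=120.0°: (R−r)+L cos θ2 = 0.2296;  O2 = (-0.1148, 0.1989, 0.0087)
φ3=240.0°: virtual centre (-0.1120, -0.1940, 0.0342), radius l
|O₂|²−|O₁|² = 0.0149;  |O₃|²−|O₁|² = 0.0134
plane₁₂: -0.5741x+0.3977y+0.1987z = 0.0149
Cramer: x(z) = -0.0248+0.3930z;  y(z) = 0.0017+0.0677z
quadratic in z: (1.1590)z²+(0.0266)z+(-0.1129)=0, √Δ=0.7241 → z ∈ {-0.3239, 0.3009}; z = -0.3239 (taking z<0)
x = -0.1521, y = -0.0202

(-0.1521, -0.0202, -0.3239)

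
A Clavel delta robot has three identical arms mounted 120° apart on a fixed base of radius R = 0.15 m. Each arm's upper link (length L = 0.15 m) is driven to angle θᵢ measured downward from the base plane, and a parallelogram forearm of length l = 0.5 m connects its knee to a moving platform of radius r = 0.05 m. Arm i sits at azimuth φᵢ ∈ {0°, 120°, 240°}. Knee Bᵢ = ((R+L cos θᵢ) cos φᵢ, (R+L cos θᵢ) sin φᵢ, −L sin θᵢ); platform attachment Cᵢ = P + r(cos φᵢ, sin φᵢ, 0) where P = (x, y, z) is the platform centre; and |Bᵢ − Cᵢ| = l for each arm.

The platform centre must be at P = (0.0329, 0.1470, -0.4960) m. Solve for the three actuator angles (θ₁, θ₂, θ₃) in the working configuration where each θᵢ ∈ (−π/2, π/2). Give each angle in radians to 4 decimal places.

arm 1 (φ=0.0°): x'=0.0329, y'=0.1470
  A=0.0671, B=-0.4960, C=(l²−L²−A²−y'²−z²)/(2L)=-0.1488
  γ=atan2(-0.4960,0.0671)=-1.4363;  ψ=arccos(-0.2972)=1.8726;  θ1=γ+ψ≈0.4362
φ2=120.0° → target in arm frame (0.1109, -0.1020)
  A=-0.0109, B=-0.4960, C=(l²−L²−A²−y'²−z²)/(2L)=-0.0968
  γ=atan2(-0.4960,-0.0109)=-1.5927;  ψ=arccos(-0.1951)=1.7671;  θ2=γ+ψ≈0.1745
φ3=240.0° → target in arm frame (-0.1438, -0.0450)
  A=0.2438, B=-0.4960, C=(l²−L²−A²−y'²−z²)/(2L)=-0.2665
  √(A²+B²)=0.5527;  θ3 = -1.1140+2.0740 ≈ 0.9600

θ₁ = 0.4362, θ₂ = 0.1745, θ₃ = 0.9600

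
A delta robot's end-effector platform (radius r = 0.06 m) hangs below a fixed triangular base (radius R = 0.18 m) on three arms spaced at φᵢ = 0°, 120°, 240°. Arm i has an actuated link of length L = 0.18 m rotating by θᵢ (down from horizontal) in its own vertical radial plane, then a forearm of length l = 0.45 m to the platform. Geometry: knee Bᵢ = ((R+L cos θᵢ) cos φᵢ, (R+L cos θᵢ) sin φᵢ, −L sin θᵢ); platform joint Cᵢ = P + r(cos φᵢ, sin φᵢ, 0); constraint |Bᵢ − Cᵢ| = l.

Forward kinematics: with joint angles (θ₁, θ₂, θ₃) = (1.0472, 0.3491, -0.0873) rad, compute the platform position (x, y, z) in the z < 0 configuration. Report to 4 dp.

O1 = (0.2100·cos0.0°, 0.2100·sin0.0°, -0.1559) = (0.2100, 0.0000, -0.1559)
O2 = (0.2891·cos120.0°, 0.2891·sin120.0°, -0.0616) = (-0.1446, 0.2504, -0.0616)
φ3=240.0°: virtual centre (-0.1497, -0.2592, 0.0157), radius l
|O₂|²−|O₁|² = 0.0190;  |O₃|²−|O₁|² = 0.0214
plane₁₂: -0.7091x+0.5008y+0.1886z = 0.0190
Cramer: x(z) = -0.0283+0.3705z;  y(z) = -0.0021+0.1479z
into |P−O₁|² = l²: 1.1591z² + 0.1346z + -0.1214 = 0;  Δ = 0.5811;  z = -0.3869 or 0.2708 → z<0 root = -0.3869
x = -0.1716, y = -0.0593

(-0.1716, -0.0593, -0.3869)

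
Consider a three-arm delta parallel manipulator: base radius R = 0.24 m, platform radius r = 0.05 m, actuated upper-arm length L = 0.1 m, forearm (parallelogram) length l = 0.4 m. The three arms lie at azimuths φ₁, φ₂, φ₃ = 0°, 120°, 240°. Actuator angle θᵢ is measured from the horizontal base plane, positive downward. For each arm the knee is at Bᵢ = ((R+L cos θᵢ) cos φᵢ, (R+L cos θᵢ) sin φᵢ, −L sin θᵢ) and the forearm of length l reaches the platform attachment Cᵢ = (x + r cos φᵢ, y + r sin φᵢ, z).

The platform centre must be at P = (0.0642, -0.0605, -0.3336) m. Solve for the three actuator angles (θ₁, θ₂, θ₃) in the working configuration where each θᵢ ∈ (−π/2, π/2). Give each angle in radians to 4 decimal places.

arm 1 (φ=0.0°): x'=0.0642, y'=-0.0605
  A cos θ + B sin θ = C:  0.1258·cos θ + -0.3336·sin θ = 0.0961
  θ1 = atan2(B,A) + arccos(C/0.3565) = 0.0876
φ2=120.0° → target in arm frame (-0.0845, -0.0253)
  A cos θ + B sin θ = C:  0.2745·cos θ + -0.3336·sin θ = -0.1864
  θ2 = atan2(B,A) + arccos(C/0.4320) = 1.1346
arm 3 (φ=240.0°): x'=0.0203, y'=0.0858
  A=0.1697, B=-0.3336, C=(l²−L²−A²−y'²−z²)/(2L)=0.0127
  γ=atan2(-0.3336,0.1697)=-1.1002;  ψ=arccos(0.0339)=1.5368;  θ3=γ+ψ≈0.4366

θ₁ = 0.0876, θ₂ = 1.1346, θ₃ = 0.4366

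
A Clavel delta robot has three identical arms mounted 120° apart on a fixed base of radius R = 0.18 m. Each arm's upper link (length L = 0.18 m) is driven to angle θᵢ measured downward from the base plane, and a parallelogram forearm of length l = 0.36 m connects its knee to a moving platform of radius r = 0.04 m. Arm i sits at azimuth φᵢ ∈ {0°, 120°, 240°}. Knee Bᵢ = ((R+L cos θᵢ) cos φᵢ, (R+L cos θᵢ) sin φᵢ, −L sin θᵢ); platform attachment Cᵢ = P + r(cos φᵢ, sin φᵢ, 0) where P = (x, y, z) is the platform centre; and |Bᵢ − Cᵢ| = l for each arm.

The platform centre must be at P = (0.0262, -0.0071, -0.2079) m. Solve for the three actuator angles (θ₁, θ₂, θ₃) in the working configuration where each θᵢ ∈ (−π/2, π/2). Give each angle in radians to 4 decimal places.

θ₁ = -0.0001, θ₂ = 0.3493, θ₃ = 0.2622

φ1=0.0° → target in arm frame (0.0262, -0.0071)
  e−x'=0.1138;  (l²−L²−(e−x')²−y'²−z²)/2L = 0.1138
  √(A²+B²)=0.2370;  θ1 = -1.0700+1.0699 ≈ -0.0001
φ2=120.0° → target in arm frame (-0.0192, -0.0191)
  A cos θ + B sin θ = C:  0.1592·cos θ + -0.2079·sin θ = 0.0785
  √(A²+B²)=0.2619;  θ2 = -0.9171+1.2665 ≈ 0.3493
arm 3 (φ=240.0°): x'=-0.0070, y'=0.0262
  A=0.1470, B=-0.2079, C=(l²−L²−A²−y'²−z²)/(2L)=0.0880
  γ=atan2(-0.2079,0.1470)=-0.9555;  ψ=arccos(0.3458)=1.2177;  θ3=γ+ψ≈0.2622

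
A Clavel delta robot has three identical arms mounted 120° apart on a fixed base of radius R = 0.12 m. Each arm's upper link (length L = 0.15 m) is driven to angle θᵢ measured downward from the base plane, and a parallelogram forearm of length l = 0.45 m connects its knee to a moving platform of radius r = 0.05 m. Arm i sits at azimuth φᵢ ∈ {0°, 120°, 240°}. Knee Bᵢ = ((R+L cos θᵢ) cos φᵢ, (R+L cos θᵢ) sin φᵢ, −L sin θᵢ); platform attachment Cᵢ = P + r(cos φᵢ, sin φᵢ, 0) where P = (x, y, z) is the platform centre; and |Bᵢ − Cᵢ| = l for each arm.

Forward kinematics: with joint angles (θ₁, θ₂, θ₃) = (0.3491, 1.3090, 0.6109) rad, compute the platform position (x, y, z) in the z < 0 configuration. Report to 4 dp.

arm 1 at φ=0.0°: e+L cos θ1 = 0.2110;  O1 = (0.2110, 0.0000, -0.0513)
arm 2 at φ=120.0°: e+L cos θ2 = 0.1088;  O2 = (-0.0544, 0.0942, -0.1449)
φ3=240.0°: virtual centre (-0.0964, -0.1670, -0.0860), radius l
eliminate P² terms by subtracting sphere 1 from 2 and 3
linear system: -0.5307x+0.1885y = -0.0143−-0.1872z; -0.6148x+-0.3341y = -0.0025−-0.0695z
det = 0.2932;  x = 0.0179+-0.2579z,  y = -0.0254+0.2667z
quadratic in z: (1.1377)z²+(0.1886)z+(-0.1620)=0, √Δ=0.8790 → z ∈ {-0.4692, 0.3034}; z = -0.4692 (taking z<0)
x = 0.1389, y = -0.1506

(0.1389, -0.1506, -0.4692)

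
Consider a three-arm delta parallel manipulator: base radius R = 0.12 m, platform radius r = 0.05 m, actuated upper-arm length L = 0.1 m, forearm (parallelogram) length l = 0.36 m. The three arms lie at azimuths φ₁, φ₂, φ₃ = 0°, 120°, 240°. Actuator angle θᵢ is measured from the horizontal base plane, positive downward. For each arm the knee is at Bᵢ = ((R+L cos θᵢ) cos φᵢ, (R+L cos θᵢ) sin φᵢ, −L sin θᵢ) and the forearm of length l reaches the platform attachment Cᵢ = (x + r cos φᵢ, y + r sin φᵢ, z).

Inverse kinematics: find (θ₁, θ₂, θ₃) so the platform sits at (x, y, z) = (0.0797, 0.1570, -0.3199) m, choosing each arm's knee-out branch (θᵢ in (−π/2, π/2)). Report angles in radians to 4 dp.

θ₁ = 0.0868, θ₂ = -0.0007, θ₃ = 1.2209

rotate P by −φ1: (0.0797, 0.1570, -0.3199)
  A=-0.0097, B=-0.3199, C=(l²−L²−A²−y'²−z²)/(2L)=-0.0374
  γ=atan2(-0.3199,-0.0097)=-1.6011;  ψ=arccos(-0.1168)=1.6879;  θ1=γ+ψ≈0.0868
φ2=120.0° → target in arm frame (0.0961, -0.1475)
  e−x'=-0.0261;  (l²−L²−(e−x')²−y'²−z²)/2L = -0.0259
  γ=atan2(-0.3199,-0.0261)=-1.6523;  ψ=arccos(-0.0807)=1.6516;  θ2=γ+ψ≈-0.0007
rotate P by −φ3: (-0.1758, -0.0095, -0.3199)
  e−x'=0.2458;  (l²−L²−(e−x')²−y'²−z²)/2L = -0.2163
  γ=atan2(-0.3199,0.2458)=-0.9156;  ψ=arccos(-0.5360)=2.1365;  θ3=γ+ψ≈1.2209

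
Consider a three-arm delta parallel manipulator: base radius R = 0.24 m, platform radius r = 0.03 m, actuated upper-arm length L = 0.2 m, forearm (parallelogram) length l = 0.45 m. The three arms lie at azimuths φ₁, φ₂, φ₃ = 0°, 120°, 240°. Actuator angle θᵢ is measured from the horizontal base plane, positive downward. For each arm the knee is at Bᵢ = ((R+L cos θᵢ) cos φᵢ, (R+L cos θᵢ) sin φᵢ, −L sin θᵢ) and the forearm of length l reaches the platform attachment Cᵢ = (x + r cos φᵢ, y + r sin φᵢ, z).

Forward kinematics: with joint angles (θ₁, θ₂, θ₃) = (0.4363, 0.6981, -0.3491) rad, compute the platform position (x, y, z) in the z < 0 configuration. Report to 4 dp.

(-0.0175, -0.0859, -0.2519)

arm 1 at φ=0.0°: ρ1 = 0.3913;  S1 = (0.3913, 0.0000, -0.0845)
arm 2 at φ=120.0°: ρ2 = 0.3632;  S2 = (-0.1816, 0.3146, -0.1286)
S3 = (0.3979·cos240.0°, 0.3979·sin240.0°, 0.0684) = (-0.1990, -0.3446, 0.0684)
subtract pairs → two planes through P
plane₁₂: -1.1457x+0.6291y+-0.0881z = -0.0118
Cramer: x(z) = 0.0041+0.0860z;  y(z) = -0.0112+0.2965z
quadratic in z: (1.0953)z²+(0.0959)z+(-0.0454)=0, √Δ=0.4561 → z ∈ {-0.2519, 0.1644}; z = -0.2519 (taking z<0)
x = -0.0175, y = -0.0859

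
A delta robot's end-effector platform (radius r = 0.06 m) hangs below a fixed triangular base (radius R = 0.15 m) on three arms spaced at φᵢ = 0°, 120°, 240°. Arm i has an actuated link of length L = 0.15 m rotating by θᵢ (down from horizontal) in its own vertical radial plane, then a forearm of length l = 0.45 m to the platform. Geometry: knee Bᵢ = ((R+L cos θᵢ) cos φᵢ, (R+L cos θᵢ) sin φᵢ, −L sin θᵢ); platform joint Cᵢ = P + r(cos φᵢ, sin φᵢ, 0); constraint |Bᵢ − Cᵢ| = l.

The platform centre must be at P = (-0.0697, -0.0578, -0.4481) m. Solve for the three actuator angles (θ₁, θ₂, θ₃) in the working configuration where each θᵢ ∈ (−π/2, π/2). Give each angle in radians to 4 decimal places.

θ₁ = 0.6976, θ₂ = 0.5232, θ₃ = 0.1743

rotate P by −φ1: (-0.0697, -0.0578, -0.4481)
  A cos θ + B sin θ = C:  0.1597·cos θ + -0.4481·sin θ = -0.1655
  √(A²+B²)=0.4757;  θ1 = -1.2284+1.9260 ≈ 0.6976
arm 2 (φ=120.0°): x'=-0.0152, y'=0.0893
  A=0.1052, B=-0.4481, C=(l²−L²−A²−y'²−z²)/(2L)=-0.1328
  θ2 = atan2(B,A) + arccos(C/0.4603) = 0.5232
rotate P by −φ3: (0.0849, -0.0315, -0.4481)
  A cos θ + B sin θ = C:  0.0051·cos θ + -0.4481·sin θ = -0.0727
  √(A²+B²)=0.4481;  θ3 = -1.5594+1.7337 ≈ 0.1743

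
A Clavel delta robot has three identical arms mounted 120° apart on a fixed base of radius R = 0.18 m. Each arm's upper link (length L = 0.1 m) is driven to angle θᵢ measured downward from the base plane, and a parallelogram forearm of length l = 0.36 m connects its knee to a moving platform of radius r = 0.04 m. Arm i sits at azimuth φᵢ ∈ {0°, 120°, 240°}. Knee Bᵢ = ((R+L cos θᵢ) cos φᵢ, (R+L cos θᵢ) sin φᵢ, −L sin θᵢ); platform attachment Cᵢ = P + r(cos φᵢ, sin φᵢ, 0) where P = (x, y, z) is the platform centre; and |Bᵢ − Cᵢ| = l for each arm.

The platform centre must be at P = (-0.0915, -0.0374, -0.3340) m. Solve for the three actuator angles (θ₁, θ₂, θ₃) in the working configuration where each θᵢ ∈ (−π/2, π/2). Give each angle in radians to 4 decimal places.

θ₁ = 1.2219, θ₂ = 0.6111, θ₃ = 0.1750

arm 1 (φ=0.0°): x'=-0.0915, y'=-0.0374
  A cos θ + B sin θ = C:  0.2315·cos θ + -0.3340·sin θ = -0.2347
  √(A²+B²)=0.4064;  θ1 = -0.9647+2.1866 ≈ 1.2219
φ2=120.0° → target in arm frame (0.0134, 0.0979)
  A cos θ + B sin θ = C:  0.1266·cos θ + -0.3340·sin θ = -0.0879
  γ=atan2(-0.3340,0.1266)=-1.2084;  ψ=arccos(-0.2462)=1.8195;  θ2=γ+ψ≈0.6111
rotate P by −φ3: (0.0781, -0.0605, -0.3340)
  A=0.0619, B=-0.3340, C=(l²−L²−A²−y'²−z²)/(2L)=0.0028
  γ=atan2(-0.3340,0.0619)=-1.3877;  ψ=arccos(0.0081)=1.5627;  θ3=γ+ψ≈0.1750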